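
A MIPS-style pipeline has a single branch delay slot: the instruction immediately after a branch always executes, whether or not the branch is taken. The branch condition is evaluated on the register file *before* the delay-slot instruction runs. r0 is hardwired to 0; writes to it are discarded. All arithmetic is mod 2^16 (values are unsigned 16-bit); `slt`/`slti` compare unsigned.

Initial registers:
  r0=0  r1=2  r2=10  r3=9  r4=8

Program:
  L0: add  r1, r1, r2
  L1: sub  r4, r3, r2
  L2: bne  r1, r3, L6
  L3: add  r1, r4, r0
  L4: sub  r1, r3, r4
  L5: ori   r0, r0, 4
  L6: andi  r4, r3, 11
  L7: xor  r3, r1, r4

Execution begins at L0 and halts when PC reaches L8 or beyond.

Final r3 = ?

#0 add  r1, r1, r2 ; 0/12/10/9/8
#1 sub  r4, r3, r2 ; 0/12/10/9/65535
#2 bne  r1, r3, L6 ; 0/12/10/9/65535 ; →target
#3 add  r1, r4, r0 ; 0/65535/10/9/65535
#6 andi  r4, r3, 11 ; 0/65535/10/9/9
#7 xor  r3, r1, r4 ; 0/65535/10/65526/9

65526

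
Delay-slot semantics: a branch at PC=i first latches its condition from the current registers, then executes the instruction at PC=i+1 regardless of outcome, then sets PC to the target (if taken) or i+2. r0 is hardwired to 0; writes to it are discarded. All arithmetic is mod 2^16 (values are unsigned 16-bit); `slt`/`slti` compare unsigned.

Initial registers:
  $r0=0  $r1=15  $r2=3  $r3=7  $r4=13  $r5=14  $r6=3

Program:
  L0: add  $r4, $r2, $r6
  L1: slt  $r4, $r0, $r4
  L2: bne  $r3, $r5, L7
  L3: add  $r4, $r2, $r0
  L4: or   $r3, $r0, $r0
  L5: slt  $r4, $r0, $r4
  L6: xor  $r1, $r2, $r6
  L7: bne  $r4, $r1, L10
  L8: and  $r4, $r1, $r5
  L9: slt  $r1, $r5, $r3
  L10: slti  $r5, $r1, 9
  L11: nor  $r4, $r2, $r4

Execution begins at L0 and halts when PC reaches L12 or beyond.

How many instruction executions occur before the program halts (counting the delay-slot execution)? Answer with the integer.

8

PC=0  add  $r4, $r2, $r6     | $r0=0 $r1=15 $r2=3 $r3=7 $r4=6 $r5=14 $r6=3
PC=1  slt  $r4, $r0, $r4     | $r0=0 $r1=15 $r2=3 $r3=7 $r4=1 $r5=14 $r6=3
PC=2  bne  $r3, $r5, L7      | $r0=0 $r1=15 $r2=3 $r3=7 $r4=1 $r5=14 $r6=3  [TAKEN]
PC=3  add  $r4, $r2, $r0     | $r0=0 $r1=15 $r2=3 $r3=7 $r4=3 $r5=14 $r6=3
PC=7  bne  $r4, $r1, L10     | $r0=0 $r1=15 $r2=3 $r3=7 $r4=3 $r5=14 $r6=3  [TAKEN]
PC=8  and  $r4, $r1, $r5     | $r0=0 $r1=15 $r2=3 $r3=7 $r4=14 $r5=14 $r6=3
PC=10 slti  $r5, $r1, 9      | $r0=0 $r1=15 $r2=3 $r3=7 $r4=14 $r5=0 $r6=3
PC=11 nor  $r4, $r2, $r4     | $r0=0 $r1=15 $r2=3 $r3=7 $r4=65520 $r5=0 $r6=3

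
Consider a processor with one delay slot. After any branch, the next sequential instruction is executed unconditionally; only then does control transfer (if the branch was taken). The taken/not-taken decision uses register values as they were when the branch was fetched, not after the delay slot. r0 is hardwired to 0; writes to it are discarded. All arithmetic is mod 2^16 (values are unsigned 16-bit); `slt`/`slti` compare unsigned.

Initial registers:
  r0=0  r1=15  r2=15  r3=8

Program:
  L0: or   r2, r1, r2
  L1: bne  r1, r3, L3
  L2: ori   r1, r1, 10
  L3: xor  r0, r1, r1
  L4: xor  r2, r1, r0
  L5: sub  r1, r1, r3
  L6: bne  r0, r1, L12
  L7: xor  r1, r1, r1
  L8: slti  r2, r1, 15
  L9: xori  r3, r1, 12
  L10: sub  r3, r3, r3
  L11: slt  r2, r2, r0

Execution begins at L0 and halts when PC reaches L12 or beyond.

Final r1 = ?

[0] or   r2, r1, r2  →  {r0:0, r1:15, r2:15, r3:8}
[1] bne  r1, r3, L3  →  {r0:0, r1:15, r2:15, r3:8}  ⟨branch taken⟩
[2] ori   r1, r1, 10  →  {r0:0, r1:15, r2:15, r3:8}
[3] xor  r0, r1, r1  →  {r0:0, r1:15, r2:15, r3:8}
[4] xor  r2, r1, r0  →  {r0:0, r1:15, r2:15, r3:8}
[5] sub  r1, r1, r3  →  {r0:0, r1:7, r2:15, r3:8}
[6] bne  r0, r1, L12  →  {r0:0, r1:7, r2:15, r3:8}  ⟨branch taken⟩
[7] xor  r1, r1, r1  →  {r0:0, r1:0, r2:15, r3:8}

0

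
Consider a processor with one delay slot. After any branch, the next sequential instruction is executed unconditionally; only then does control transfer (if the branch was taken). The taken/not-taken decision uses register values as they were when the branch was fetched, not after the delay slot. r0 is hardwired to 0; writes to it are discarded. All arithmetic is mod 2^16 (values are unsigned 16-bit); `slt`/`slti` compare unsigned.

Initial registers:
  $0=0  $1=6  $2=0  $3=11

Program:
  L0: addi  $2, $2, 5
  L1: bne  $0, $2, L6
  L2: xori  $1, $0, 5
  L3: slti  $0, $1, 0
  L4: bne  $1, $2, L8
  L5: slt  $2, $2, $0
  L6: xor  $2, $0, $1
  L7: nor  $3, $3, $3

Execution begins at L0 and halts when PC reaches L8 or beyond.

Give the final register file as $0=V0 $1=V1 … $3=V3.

$0=0 $1=5 $2=5 $3=65524

#0 addi  $2, $2, 5 ; 0/6/5/11
#1 bne  $0, $2, L6 ; 0/6/5/11 ; →target
#2 xori  $1, $0, 5 ; 0/5/5/11
#6 xor  $2, $0, $1 ; 0/5/5/11
#7 nor  $3, $3, $3 ; 0/5/5/65524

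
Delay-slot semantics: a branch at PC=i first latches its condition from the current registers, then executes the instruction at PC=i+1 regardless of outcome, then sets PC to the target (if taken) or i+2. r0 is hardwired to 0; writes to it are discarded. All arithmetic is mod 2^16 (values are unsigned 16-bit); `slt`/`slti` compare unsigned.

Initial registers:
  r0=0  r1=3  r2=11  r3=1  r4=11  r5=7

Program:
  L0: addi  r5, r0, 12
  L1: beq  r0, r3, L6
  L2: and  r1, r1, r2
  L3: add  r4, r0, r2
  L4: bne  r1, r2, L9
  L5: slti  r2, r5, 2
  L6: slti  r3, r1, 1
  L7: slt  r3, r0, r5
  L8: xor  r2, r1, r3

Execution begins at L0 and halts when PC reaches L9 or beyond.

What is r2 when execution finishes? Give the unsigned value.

PC=0  addi  r5, r0, 12       | r0=0 r1=3 r2=11 r3=1 r4=11 r5=12
PC=1  beq  r0, r3, L6        | r0=0 r1=3 r2=11 r3=1 r4=11 r5=12  [not taken]
PC=2  and  r1, r1, r2        | r0=0 r1=3 r2=11 r3=1 r4=11 r5=12
PC=3  add  r4, r0, r2        | r0=0 r1=3 r2=11 r3=1 r4=11 r5=12
PC=4  bne  r1, r2, L9        | r0=0 r1=3 r2=11 r3=1 r4=11 r5=12  [TAKEN]
PC=5  slti  r2, r5, 2        | r0=0 r1=3 r2=0 r3=1 r4=11 r5=12

0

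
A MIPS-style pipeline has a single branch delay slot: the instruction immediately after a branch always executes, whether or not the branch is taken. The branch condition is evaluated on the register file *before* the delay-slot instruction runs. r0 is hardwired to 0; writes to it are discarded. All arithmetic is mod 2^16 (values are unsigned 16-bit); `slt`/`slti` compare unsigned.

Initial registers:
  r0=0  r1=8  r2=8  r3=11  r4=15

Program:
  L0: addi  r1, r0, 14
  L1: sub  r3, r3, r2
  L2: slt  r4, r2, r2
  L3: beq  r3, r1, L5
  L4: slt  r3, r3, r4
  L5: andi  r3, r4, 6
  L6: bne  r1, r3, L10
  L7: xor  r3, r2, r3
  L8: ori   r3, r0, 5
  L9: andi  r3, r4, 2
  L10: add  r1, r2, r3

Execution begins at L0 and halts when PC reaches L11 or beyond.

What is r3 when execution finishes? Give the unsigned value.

  step pc=0: addi  r1, r0, 14  regs=(0,14,8,11,15)
  step pc=1: sub  r3, r3, r2  regs=(0,14,8,3,15)
  step pc=2: slt  r4, r2, r2  regs=(0,14,8,3,0)
  step pc=3: beq  r3, r1, L5  cond=F  regs=(0,14,8,3,0)
  step pc=4: slt  r3, r3, r4  regs=(0,14,8,0,0)
  step pc=5: andi  r3, r4, 6  regs=(0,14,8,0,0)
  step pc=6: bne  r1, r3, L10  cond=T  regs=(0,14,8,0,0)
  step pc=7: xor  r3, r2, r3  regs=(0,14,8,8,0)
  step pc=10: add  r1, r2, r3  regs=(0,16,8,8,0)

8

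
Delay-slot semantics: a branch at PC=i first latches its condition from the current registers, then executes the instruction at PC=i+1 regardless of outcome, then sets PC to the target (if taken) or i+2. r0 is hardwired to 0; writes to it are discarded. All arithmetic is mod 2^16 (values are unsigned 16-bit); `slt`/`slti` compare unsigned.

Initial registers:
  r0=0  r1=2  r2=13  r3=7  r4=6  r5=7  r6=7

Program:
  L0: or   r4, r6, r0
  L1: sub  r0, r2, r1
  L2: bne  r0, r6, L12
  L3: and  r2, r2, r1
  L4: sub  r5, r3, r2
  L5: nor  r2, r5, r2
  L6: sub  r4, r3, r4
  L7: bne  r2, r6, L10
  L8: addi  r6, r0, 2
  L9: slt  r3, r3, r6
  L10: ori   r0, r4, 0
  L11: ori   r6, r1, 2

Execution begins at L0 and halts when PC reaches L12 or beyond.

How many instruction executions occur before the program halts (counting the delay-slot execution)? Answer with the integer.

4

[0] or   r4, r6, r0  →  {r0:0, r1:2, r2:13, r3:7, r4:7, r5:7, r6:7}
[1] sub  r0, r2, r1  →  {r0:0, r1:2, r2:13, r3:7, r4:7, r5:7, r6:7}
[2] bne  r0, r6, L12  →  {r0:0, r1:2, r2:13, r3:7, r4:7, r5:7, r6:7}  ⟨branch taken⟩
[3] and  r2, r2, r1  →  {r0:0, r1:2, r2:0, r3:7, r4:7, r5:7, r6:7}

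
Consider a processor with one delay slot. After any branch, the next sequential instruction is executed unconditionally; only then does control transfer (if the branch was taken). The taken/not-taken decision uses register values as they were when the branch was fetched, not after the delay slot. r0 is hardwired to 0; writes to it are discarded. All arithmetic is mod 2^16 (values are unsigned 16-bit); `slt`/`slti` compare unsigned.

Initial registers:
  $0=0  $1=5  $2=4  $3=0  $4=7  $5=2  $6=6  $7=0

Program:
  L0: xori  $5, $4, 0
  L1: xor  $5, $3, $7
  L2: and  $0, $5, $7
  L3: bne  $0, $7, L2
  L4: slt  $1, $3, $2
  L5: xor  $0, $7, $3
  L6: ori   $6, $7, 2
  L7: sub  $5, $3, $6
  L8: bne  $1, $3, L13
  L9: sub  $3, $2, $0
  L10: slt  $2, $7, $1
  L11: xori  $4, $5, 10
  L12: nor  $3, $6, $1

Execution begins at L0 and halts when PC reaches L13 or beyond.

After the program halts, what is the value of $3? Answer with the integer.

4

  step pc=0: xori  $5, $4, 0  regs=(0,5,4,0,7,7,6,0)
  step pc=1: xor  $5, $3, $7  regs=(0,5,4,0,7,0,6,0)
  step pc=2: and  $0, $5, $7  regs=(0,5,4,0,7,0,6,0)
  step pc=3: bne  $0, $7, L2  cond=F  regs=(0,5,4,0,7,0,6,0)
  step pc=4: slt  $1, $3, $2  regs=(0,1,4,0,7,0,6,0)
  step pc=5: xor  $0, $7, $3  regs=(0,1,4,0,7,0,6,0)
  step pc=6: ori   $6, $7, 2  regs=(0,1,4,0,7,0,2,0)
  step pc=7: sub  $5, $3, $6  regs=(0,1,4,0,7,65534,2,0)
  step pc=8: bne  $1, $3, L13  cond=T  regs=(0,1,4,0,7,65534,2,0)
  step pc=9: sub  $3, $2, $0  regs=(0,1,4,4,7,65534,2,0)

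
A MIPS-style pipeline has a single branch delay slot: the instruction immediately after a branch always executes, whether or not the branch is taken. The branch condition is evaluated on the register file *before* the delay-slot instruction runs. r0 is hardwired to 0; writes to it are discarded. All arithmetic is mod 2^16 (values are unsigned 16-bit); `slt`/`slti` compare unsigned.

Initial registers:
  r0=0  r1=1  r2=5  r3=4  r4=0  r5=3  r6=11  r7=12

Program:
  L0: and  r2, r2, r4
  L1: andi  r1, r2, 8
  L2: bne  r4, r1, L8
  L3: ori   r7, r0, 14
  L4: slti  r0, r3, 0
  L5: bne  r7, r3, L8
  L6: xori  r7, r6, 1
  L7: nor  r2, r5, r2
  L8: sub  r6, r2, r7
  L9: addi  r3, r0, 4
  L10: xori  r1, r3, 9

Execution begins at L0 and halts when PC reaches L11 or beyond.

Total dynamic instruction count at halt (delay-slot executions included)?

10

  step pc=0: and  r2, r2, r4  regs=(0,1,0,4,0,3,11,12)
  step pc=1: andi  r1, r2, 8  regs=(0,0,0,4,0,3,11,12)
  step pc=2: bne  r4, r1, L8  cond=F  regs=(0,0,0,4,0,3,11,12)
  step pc=3: ori   r7, r0, 14  regs=(0,0,0,4,0,3,11,14)
  step pc=4: slti  r0, r3, 0  regs=(0,0,0,4,0,3,11,14)
  step pc=5: bne  r7, r3, L8  cond=T  regs=(0,0,0,4,0,3,11,14)
  step pc=6: xori  r7, r6, 1  regs=(0,0,0,4,0,3,11,10)
  step pc=8: sub  r6, r2, r7  regs=(0,0,0,4,0,3,65526,10)
  step pc=9: addi  r3, r0, 4  regs=(0,0,0,4,0,3,65526,10)
  step pc=10: xori  r1, r3, 9  regs=(0,13,0,4,0,3,65526,10)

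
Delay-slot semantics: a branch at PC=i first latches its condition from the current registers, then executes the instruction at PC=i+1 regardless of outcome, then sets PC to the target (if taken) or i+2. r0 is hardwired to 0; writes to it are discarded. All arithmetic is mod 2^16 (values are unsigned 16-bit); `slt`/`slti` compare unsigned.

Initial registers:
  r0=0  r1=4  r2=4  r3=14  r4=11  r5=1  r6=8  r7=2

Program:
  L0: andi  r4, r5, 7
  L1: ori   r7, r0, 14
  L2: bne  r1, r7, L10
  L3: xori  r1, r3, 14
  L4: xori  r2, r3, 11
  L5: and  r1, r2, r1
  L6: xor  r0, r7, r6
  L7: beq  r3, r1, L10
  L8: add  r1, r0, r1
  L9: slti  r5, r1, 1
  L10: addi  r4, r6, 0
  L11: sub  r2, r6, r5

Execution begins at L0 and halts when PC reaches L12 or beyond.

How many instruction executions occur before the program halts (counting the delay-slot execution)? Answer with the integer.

6

#0 andi  r4, r5, 7 ; 0/4/4/14/1/1/8/2
#1 ori   r7, r0, 14 ; 0/4/4/14/1/1/8/14
#2 bne  r1, r7, L10 ; 0/4/4/14/1/1/8/14 ; →target
#3 xori  r1, r3, 14 ; 0/0/4/14/1/1/8/14
#10 addi  r4, r6, 0 ; 0/0/4/14/8/1/8/14
#11 sub  r2, r6, r5 ; 0/0/7/14/8/1/8/14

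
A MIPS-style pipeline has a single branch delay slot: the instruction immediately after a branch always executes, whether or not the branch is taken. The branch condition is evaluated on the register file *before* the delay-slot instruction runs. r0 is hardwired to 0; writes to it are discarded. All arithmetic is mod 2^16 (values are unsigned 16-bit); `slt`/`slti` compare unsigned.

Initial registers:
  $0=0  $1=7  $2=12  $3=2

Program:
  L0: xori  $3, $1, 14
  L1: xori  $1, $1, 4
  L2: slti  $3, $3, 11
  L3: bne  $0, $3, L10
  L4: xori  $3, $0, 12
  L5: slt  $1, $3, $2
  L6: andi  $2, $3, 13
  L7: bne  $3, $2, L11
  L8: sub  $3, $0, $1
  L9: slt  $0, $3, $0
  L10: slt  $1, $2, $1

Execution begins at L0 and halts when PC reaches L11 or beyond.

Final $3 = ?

[0] xori  $3, $1, 14  →  {$0:0, $1:7, $2:12, $3:9}
[1] xori  $1, $1, 4  →  {$0:0, $1:3, $2:12, $3:9}
[2] slti  $3, $3, 11  →  {$0:0, $1:3, $2:12, $3:1}
[3] bne  $0, $3, L10  →  {$0:0, $1:3, $2:12, $3:1}  ⟨branch taken⟩
[4] xori  $3, $0, 12  →  {$0:0, $1:3, $2:12, $3:12}
[10] slt  $1, $2, $1  →  {$0:0, $1:0, $2:12, $3:12}

12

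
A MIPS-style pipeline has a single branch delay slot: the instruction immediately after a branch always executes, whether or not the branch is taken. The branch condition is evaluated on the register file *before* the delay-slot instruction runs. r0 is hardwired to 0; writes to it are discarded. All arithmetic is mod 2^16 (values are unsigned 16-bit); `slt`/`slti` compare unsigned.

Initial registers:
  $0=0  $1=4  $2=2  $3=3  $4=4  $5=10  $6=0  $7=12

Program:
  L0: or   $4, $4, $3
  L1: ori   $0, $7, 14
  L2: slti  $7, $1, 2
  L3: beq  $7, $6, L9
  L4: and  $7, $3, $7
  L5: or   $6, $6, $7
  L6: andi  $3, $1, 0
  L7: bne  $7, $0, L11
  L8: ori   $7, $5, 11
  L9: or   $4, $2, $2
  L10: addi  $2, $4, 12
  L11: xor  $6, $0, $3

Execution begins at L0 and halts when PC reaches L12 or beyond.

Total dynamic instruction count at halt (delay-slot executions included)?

PC=0  or   $4, $4, $3        | $0=0 $1=4 $2=2 $3=3 $4=7 $5=10 $6=0 $7=12
PC=1  ori   $0, $7, 14       | $0=0 $1=4 $2=2 $3=3 $4=7 $5=10 $6=0 $7=12
PC=2  slti  $7, $1, 2        | $0=0 $1=4 $2=2 $3=3 $4=7 $5=10 $6=0 $7=0
PC=3  beq  $7, $6, L9        | $0=0 $1=4 $2=2 $3=3 $4=7 $5=10 $6=0 $7=0  [TAKEN]
PC=4  and  $7, $3, $7        | $0=0 $1=4 $2=2 $3=3 $4=7 $5=10 $6=0 $7=0
PC=9  or   $4, $2, $2        | $0=0 $1=4 $2=2 $3=3 $4=2 $5=10 $6=0 $7=0
PC=10 addi  $2, $4, 12       | $0=0 $1=4 $2=14 $3=3 $4=2 $5=10 $6=0 $7=0
PC=11 xor  $6, $0, $3        | $0=0 $1=4 $2=14 $3=3 $4=2 $5=10 $6=3 $7=0

8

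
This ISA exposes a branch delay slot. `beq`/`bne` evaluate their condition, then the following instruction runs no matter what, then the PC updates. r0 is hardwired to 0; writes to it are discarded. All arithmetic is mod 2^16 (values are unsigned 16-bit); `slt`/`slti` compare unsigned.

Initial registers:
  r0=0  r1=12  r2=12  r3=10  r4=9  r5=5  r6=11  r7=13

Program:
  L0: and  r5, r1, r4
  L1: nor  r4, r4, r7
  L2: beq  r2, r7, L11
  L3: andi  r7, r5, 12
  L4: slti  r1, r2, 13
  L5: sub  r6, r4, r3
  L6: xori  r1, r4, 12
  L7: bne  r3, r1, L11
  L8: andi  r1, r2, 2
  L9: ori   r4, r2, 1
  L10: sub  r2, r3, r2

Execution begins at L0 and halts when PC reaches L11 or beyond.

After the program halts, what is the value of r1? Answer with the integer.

0

[0] and  r5, r1, r4  →  {r0:0, r1:12, r2:12, r3:10, r4:9, r5:8, r6:11, r7:13}
[1] nor  r4, r4, r7  →  {r0:0, r1:12, r2:12, r3:10, r4:65522, r5:8, r6:11, r7:13}
[2] beq  r2, r7, L11  →  {r0:0, r1:12, r2:12, r3:10, r4:65522, r5:8, r6:11, r7:13}  ⟨branch fallthrough⟩
[3] andi  r7, r5, 12  →  {r0:0, r1:12, r2:12, r3:10, r4:65522, r5:8, r6:11, r7:8}
[4] slti  r1, r2, 13  →  {r0:0, r1:1, r2:12, r3:10, r4:65522, r5:8, r6:11, r7:8}
[5] sub  r6, r4, r3  →  {r0:0, r1:1, r2:12, r3:10, r4:65522, r5:8, r6:65512, r7:8}
[6] xori  r1, r4, 12  →  {r0:0, r1:65534, r2:12, r3:10, r4:65522, r5:8, r6:65512, r7:8}
[7] bne  r3, r1, L11  →  {r0:0, r1:65534, r2:12, r3:10, r4:65522, r5:8, r6:65512, r7:8}  ⟨branch taken⟩
[8] andi  r1, r2, 2  →  {r0:0, r1:0, r2:12, r3:10, r4:65522, r5:8, r6:65512, r7:8}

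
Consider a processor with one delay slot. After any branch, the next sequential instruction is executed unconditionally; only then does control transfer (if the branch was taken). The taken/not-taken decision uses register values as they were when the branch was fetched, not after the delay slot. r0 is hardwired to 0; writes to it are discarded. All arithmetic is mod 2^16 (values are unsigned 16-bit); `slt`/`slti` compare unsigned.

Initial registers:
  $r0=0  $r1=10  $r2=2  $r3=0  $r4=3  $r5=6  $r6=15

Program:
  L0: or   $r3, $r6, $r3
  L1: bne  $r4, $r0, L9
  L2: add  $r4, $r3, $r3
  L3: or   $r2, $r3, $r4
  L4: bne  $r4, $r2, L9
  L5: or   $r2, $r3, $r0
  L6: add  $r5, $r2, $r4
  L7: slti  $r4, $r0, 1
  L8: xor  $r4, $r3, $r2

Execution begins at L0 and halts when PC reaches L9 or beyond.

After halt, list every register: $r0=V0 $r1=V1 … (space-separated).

#0 or   $r3, $r6, $r3 ; 0/10/2/15/3/6/15
#1 bne  $r4, $r0, L9 ; 0/10/2/15/3/6/15 ; →target
#2 add  $r4, $r3, $r3 ; 0/10/2/15/30/6/15

$r0=0 $r1=10 $r2=2 $r3=15 $r4=30 $r5=6 $r6=15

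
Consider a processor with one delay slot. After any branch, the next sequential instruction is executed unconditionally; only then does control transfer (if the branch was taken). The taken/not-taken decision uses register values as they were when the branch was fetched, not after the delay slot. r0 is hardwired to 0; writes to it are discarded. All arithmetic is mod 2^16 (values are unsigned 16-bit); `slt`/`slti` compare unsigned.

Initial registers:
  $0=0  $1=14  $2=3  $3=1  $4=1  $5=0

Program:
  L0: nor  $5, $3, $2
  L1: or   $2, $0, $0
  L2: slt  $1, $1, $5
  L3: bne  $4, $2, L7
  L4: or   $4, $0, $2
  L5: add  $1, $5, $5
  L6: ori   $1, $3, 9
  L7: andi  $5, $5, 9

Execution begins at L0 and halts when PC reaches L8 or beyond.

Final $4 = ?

PC=0  nor  $5, $3, $2        | $0=0 $1=14 $2=3 $3=1 $4=1 $5=65532
PC=1  or   $2, $0, $0        | $0=0 $1=14 $2=0 $3=1 $4=1 $5=65532
PC=2  slt  $1, $1, $5        | $0=0 $1=1 $2=0 $3=1 $4=1 $5=65532
PC=3  bne  $4, $2, L7        | $0=0 $1=1 $2=0 $3=1 $4=1 $5=65532  [TAKEN]
PC=4  or   $4, $0, $2        | $0=0 $1=1 $2=0 $3=1 $4=0 $5=65532
PC=7  andi  $5, $5, 9        | $0=0 $1=1 $2=0 $3=1 $4=0 $5=8

0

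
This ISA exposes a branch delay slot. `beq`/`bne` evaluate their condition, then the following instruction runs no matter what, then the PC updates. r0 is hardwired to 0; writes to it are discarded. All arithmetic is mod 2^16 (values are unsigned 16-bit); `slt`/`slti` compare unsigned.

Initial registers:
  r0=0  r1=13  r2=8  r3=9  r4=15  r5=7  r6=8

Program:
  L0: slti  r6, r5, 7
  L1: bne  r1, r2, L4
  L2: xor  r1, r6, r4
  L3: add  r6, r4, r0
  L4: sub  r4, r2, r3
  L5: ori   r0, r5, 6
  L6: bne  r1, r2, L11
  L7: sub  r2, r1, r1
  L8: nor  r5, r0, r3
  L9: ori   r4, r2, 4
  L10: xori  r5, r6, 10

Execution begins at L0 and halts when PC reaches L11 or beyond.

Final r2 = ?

0

  step pc=0: slti  r6, r5, 7  regs=(0,13,8,9,15,7,0)
  step pc=1: bne  r1, r2, L4  cond=T  regs=(0,13,8,9,15,7,0)
  step pc=2: xor  r1, r6, r4  regs=(0,15,8,9,15,7,0)
  step pc=4: sub  r4, r2, r3  regs=(0,15,8,9,65535,7,0)
  step pc=5: ori   r0, r5, 6  regs=(0,15,8,9,65535,7,0)
  step pc=6: bne  r1, r2, L11  cond=T  regs=(0,15,8,9,65535,7,0)
  step pc=7: sub  r2, r1, r1  regs=(0,15,0,9,65535,7,0)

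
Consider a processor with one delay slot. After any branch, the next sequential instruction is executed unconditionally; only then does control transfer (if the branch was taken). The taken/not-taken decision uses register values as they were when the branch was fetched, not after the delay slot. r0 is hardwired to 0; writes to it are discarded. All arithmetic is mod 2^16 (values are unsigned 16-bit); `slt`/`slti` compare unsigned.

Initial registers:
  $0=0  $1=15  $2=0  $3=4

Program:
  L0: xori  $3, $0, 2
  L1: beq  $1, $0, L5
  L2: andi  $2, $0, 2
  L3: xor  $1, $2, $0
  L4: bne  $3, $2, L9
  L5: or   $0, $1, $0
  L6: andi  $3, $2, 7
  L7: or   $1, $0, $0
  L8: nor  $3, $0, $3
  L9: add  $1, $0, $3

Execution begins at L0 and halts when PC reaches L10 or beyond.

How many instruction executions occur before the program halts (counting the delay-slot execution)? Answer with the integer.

PC=0  xori  $3, $0, 2        | $0=0 $1=15 $2=0 $3=2
PC=1  beq  $1, $0, L5        | $0=0 $1=15 $2=0 $3=2  [not taken]
PC=2  andi  $2, $0, 2        | $0=0 $1=15 $2=0 $3=2
PC=3  xor  $1, $2, $0        | $0=0 $1=0 $2=0 $3=2
PC=4  bne  $3, $2, L9        | $0=0 $1=0 $2=0 $3=2  [TAKEN]
PC=5  or   $0, $1, $0        | $0=0 $1=0 $2=0 $3=2
PC=9  add  $1, $0, $3        | $0=0 $1=2 $2=0 $3=2

7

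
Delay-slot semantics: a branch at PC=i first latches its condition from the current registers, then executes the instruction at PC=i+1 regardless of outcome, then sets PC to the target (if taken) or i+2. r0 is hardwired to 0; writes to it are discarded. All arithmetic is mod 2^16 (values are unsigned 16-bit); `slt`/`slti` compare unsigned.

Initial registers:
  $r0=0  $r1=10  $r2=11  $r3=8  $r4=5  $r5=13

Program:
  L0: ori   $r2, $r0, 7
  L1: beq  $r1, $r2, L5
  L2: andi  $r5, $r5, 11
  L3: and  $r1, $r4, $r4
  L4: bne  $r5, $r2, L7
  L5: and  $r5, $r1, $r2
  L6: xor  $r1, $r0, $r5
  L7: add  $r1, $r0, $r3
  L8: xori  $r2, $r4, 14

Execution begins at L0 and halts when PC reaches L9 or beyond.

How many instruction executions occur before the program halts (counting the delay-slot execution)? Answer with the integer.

  step pc=0: ori   $r2, $r0, 7  regs=(0,10,7,8,5,13)
  step pc=1: beq  $r1, $r2, L5  cond=F  regs=(0,10,7,8,5,13)
  step pc=2: andi  $r5, $r5, 11  regs=(0,10,7,8,5,9)
  step pc=3: and  $r1, $r4, $r4  regs=(0,5,7,8,5,9)
  step pc=4: bne  $r5, $r2, L7  cond=T  regs=(0,5,7,8,5,9)
  step pc=5: and  $r5, $r1, $r2  regs=(0,5,7,8,5,5)
  step pc=7: add  $r1, $r0, $r3  regs=(0,8,7,8,5,5)
  step pc=8: xori  $r2, $r4, 14  regs=(0,8,11,8,5,5)

8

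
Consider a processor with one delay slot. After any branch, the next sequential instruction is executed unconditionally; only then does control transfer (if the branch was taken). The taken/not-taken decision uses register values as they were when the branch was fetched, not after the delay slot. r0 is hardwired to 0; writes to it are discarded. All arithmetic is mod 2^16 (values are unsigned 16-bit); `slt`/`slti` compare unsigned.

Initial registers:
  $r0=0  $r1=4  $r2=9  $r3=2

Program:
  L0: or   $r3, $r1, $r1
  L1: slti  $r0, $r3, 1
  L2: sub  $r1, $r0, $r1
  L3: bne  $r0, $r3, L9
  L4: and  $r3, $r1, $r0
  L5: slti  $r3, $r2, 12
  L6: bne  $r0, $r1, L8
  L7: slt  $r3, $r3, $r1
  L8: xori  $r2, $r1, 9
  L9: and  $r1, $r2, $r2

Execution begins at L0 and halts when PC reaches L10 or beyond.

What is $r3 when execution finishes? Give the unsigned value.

0

PC=0  or   $r3, $r1, $r1     | $r0=0 $r1=4 $r2=9 $r3=4
PC=1  slti  $r0, $r3, 1      | $r0=0 $r1=4 $r2=9 $r3=4
PC=2  sub  $r1, $r0, $r1     | $r0=0 $r1=65532 $r2=9 $r3=4
PC=3  bne  $r0, $r3, L9      | $r0=0 $r1=65532 $r2=9 $r3=4  [TAKEN]
PC=4  and  $r3, $r1, $r0     | $r0=0 $r1=65532 $r2=9 $r3=0
PC=9  and  $r1, $r2, $r2     | $r0=0 $r1=9 $r2=9 $r3=0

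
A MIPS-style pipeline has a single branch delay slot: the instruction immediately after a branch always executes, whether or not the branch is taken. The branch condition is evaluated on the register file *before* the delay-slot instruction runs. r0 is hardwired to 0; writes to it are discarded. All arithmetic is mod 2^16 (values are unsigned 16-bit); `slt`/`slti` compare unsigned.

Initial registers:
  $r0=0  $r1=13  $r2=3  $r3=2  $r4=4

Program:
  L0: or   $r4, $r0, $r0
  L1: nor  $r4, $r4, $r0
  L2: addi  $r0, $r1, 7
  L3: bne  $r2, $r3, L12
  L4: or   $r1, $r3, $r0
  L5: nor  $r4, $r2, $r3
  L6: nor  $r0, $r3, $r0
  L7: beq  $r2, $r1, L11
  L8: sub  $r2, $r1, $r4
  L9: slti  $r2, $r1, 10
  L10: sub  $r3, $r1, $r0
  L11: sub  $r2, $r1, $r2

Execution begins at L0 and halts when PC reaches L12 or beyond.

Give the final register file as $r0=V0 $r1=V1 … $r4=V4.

PC=0  or   $r4, $r0, $r0     | $r0=0 $r1=13 $r2=3 $r3=2 $r4=0
PC=1  nor  $r4, $r4, $r0     | $r0=0 $r1=13 $r2=3 $r3=2 $r4=65535
PC=2  addi  $r0, $r1, 7      | $r0=0 $r1=13 $r2=3 $r3=2 $r4=65535
PC=3  bne  $r2, $r3, L12     | $r0=0 $r1=13 $r2=3 $r3=2 $r4=65535  [TAKEN]
PC=4  or   $r1, $r3, $r0     | $r0=0 $r1=2 $r2=3 $r3=2 $r4=65535

$r0=0 $r1=2 $r2=3 $r3=2 $r4=65535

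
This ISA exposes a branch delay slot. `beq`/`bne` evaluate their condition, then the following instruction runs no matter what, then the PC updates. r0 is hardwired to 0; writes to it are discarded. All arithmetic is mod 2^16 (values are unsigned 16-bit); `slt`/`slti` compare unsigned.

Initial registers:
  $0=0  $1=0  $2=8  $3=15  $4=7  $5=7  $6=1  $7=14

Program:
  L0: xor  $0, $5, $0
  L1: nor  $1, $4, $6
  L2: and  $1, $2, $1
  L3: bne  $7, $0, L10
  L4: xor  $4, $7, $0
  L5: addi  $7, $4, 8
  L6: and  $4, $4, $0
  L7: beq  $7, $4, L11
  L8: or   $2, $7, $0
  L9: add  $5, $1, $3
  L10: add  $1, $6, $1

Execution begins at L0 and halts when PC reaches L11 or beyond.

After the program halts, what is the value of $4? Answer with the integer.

  step pc=0: xor  $0, $5, $0  regs=(0,0,8,15,7,7,1,14)
  step pc=1: nor  $1, $4, $6  regs=(0,65528,8,15,7,7,1,14)
  step pc=2: and  $1, $2, $1  regs=(0,8,8,15,7,7,1,14)
  step pc=3: bne  $7, $0, L10  cond=T  regs=(0,8,8,15,7,7,1,14)
  step pc=4: xor  $4, $7, $0  regs=(0,8,8,15,14,7,1,14)
  step pc=10: add  $1, $6, $1  regs=(0,9,8,15,14,7,1,14)

14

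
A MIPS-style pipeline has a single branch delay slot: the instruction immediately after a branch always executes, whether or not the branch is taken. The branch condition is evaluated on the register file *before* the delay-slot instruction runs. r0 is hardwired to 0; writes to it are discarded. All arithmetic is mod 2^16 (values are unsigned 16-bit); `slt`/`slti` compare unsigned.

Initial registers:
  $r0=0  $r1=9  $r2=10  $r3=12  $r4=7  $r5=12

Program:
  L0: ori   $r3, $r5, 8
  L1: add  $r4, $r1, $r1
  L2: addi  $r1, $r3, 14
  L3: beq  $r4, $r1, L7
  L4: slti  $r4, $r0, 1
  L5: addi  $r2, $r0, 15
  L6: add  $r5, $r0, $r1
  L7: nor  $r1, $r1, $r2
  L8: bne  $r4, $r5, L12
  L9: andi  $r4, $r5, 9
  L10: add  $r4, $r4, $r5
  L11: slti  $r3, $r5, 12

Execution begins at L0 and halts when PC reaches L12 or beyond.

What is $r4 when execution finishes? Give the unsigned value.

8

#0 ori   $r3, $r5, 8 ; 0/9/10/12/7/12
#1 add  $r4, $r1, $r1 ; 0/9/10/12/18/12
#2 addi  $r1, $r3, 14 ; 0/26/10/12/18/12
#3 beq  $r4, $r1, L7 ; 0/26/10/12/18/12 ; →fallthru
#4 slti  $r4, $r0, 1 ; 0/26/10/12/1/12
#5 addi  $r2, $r0, 15 ; 0/26/15/12/1/12
#6 add  $r5, $r0, $r1 ; 0/26/15/12/1/26
#7 nor  $r1, $r1, $r2 ; 0/65504/15/12/1/26
#8 bne  $r4, $r5, L12 ; 0/65504/15/12/1/26 ; →target
#9 andi  $r4, $r5, 9 ; 0/65504/15/12/8/26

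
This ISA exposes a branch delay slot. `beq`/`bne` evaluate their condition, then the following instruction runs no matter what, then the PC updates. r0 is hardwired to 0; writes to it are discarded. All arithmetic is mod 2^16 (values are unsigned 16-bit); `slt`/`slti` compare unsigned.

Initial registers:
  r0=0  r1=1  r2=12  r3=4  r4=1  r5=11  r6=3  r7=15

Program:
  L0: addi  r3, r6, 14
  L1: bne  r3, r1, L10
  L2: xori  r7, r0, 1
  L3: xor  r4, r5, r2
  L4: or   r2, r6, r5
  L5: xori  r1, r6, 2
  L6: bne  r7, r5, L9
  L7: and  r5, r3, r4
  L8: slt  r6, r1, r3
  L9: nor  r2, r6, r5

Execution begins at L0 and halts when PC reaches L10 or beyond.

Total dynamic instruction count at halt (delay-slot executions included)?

3

#0 addi  r3, r6, 14 ; 0/1/12/17/1/11/3/15
#1 bne  r3, r1, L10 ; 0/1/12/17/1/11/3/15 ; →target
#2 xori  r7, r0, 1 ; 0/1/12/17/1/11/3/1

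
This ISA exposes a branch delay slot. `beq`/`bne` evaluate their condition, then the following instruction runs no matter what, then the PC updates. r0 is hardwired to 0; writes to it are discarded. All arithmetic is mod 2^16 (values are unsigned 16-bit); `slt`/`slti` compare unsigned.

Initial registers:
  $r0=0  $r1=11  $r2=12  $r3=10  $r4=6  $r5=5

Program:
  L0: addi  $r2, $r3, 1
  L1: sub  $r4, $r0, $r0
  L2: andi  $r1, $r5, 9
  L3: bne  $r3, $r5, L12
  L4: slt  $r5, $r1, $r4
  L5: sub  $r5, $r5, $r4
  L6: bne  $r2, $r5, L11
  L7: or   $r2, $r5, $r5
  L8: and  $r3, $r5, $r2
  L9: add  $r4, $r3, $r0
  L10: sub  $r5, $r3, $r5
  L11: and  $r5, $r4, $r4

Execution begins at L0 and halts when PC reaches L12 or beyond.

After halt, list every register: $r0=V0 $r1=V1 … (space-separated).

$r0=0 $r1=1 $r2=11 $r3=10 $r4=0 $r5=0

PC=0  addi  $r2, $r3, 1      | $r0=0 $r1=11 $r2=11 $r3=10 $r4=6 $r5=5
PC=1  sub  $r4, $r0, $r0     | $r0=0 $r1=11 $r2=11 $r3=10 $r4=0 $r5=5
PC=2  andi  $r1, $r5, 9      | $r0=0 $r1=1 $r2=11 $r3=10 $r4=0 $r5=5
PC=3  bne  $r3, $r5, L12     | $r0=0 $r1=1 $r2=11 $r3=10 $r4=0 $r5=5  [TAKEN]
PC=4  slt  $r5, $r1, $r4     | $r0=0 $r1=1 $r2=11 $r3=10 $r4=0 $r5=0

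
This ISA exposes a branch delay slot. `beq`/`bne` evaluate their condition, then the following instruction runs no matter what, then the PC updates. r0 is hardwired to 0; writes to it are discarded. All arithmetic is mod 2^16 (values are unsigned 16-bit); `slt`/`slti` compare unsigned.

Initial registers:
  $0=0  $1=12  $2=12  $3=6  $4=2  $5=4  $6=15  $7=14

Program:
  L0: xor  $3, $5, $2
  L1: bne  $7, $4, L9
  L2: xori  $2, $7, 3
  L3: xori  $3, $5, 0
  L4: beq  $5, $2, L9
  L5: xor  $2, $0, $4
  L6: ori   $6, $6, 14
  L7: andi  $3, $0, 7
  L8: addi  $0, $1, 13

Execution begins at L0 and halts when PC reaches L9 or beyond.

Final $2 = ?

PC=0  xor  $3, $5, $2        | $0=0 $1=12 $2=12 $3=8 $4=2 $5=4 $6=15 $7=14
PC=1  bne  $7, $4, L9        | $0=0 $1=12 $2=12 $3=8 $4=2 $5=4 $6=15 $7=14  [TAKEN]
PC=2  xori  $2, $7, 3        | $0=0 $1=12 $2=13 $3=8 $4=2 $5=4 $6=15 $7=14

13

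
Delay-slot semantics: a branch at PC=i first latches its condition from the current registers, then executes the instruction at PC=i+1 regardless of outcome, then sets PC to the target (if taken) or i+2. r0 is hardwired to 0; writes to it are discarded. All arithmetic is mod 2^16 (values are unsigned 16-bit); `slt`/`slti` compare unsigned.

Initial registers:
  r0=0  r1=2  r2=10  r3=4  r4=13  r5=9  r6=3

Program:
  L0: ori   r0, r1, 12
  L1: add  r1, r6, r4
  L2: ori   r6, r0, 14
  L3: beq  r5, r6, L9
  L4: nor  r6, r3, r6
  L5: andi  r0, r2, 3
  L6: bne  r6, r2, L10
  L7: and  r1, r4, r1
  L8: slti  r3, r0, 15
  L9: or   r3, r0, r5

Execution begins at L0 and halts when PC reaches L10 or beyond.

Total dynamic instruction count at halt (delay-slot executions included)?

[0] ori   r0, r1, 12  →  {r0:0, r1:2, r2:10, r3:4, r4:13, r5:9, r6:3}
[1] add  r1, r6, r4  →  {r0:0, r1:16, r2:10, r3:4, r4:13, r5:9, r6:3}
[2] ori   r6, r0, 14  →  {r0:0, r1:16, r2:10, r3:4, r4:13, r5:9, r6:14}
[3] beq  r5, r6, L9  →  {r0:0, r1:16, r2:10, r3:4, r4:13, r5:9, r6:14}  ⟨branch fallthrough⟩
[4] nor  r6, r3, r6  →  {r0:0, r1:16, r2:10, r3:4, r4:13, r5:9, r6:65521}
[5] andi  r0, r2, 3  →  {r0:0, r1:16, r2:10, r3:4, r4:13, r5:9, r6:65521}
[6] bne  r6, r2, L10  →  {r0:0, r1:16, r2:10, r3:4, r4:13, r5:9, r6:65521}  ⟨branch taken⟩
[7] and  r1, r4, r1  →  {r0:0, r1:0, r2:10, r3:4, r4:13, r5:9, r6:65521}

8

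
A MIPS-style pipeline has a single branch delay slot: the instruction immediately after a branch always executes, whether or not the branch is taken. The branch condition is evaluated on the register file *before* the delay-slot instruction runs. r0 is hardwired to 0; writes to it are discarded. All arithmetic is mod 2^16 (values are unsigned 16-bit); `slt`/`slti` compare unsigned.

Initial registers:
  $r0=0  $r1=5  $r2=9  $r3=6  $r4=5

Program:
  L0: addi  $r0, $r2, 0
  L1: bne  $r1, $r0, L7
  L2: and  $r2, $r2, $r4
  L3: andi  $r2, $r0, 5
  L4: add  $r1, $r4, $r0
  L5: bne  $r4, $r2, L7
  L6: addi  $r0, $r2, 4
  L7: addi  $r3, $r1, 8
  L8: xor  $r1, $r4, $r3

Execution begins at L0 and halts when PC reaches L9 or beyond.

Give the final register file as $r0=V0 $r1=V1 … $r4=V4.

PC=0  addi  $r0, $r2, 0      | $r0=0 $r1=5 $r2=9 $r3=6 $r4=5
PC=1  bne  $r1, $r0, L7      | $r0=0 $r1=5 $r2=9 $r3=6 $r4=5  [TAKEN]
PC=2  and  $r2, $r2, $r4     | $r0=0 $r1=5 $r2=1 $r3=6 $r4=5
PC=7  addi  $r3, $r1, 8      | $r0=0 $r1=5 $r2=1 $r3=13 $r4=5
PC=8  xor  $r1, $r4, $r3     | $r0=0 $r1=8 $r2=1 $r3=13 $r4=5

$r0=0 $r1=8 $r2=1 $r3=13 $r4=5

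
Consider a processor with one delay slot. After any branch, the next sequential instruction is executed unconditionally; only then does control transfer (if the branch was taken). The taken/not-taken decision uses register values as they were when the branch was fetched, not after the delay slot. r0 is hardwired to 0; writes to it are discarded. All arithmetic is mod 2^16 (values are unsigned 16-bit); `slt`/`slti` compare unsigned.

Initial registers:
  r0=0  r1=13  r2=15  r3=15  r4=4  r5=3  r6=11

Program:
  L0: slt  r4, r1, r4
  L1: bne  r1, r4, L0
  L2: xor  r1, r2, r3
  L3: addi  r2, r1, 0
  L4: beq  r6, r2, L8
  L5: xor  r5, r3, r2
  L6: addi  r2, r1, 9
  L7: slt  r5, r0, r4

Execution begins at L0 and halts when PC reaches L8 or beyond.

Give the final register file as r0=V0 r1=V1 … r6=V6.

r0=0 r1=0 r2=9 r3=15 r4=0 r5=0 r6=11

  step pc=0: slt  r4, r1, r4  regs=(0,13,15,15,0,3,11)
  step pc=1: bne  r1, r4, L0  cond=T  regs=(0,13,15,15,0,3,11)
  step pc=2: xor  r1, r2, r3  regs=(0,0,15,15,0,3,11)
  step pc=0: slt  r4, r1, r4  regs=(0,0,15,15,0,3,11)
  step pc=1: bne  r1, r4, L0  cond=F  regs=(0,0,15,15,0,3,11)
  step pc=2: xor  r1, r2, r3  regs=(0,0,15,15,0,3,11)
  step pc=3: addi  r2, r1, 0  regs=(0,0,0,15,0,3,11)
  step pc=4: beq  r6, r2, L8  cond=F  regs=(0,0,0,15,0,3,11)
  step pc=5: xor  r5, r3, r2  regs=(0,0,0,15,0,15,11)
  step pc=6: addi  r2, r1, 9  regs=(0,0,9,15,0,15,11)
  step pc=7: slt  r5, r0, r4  regs=(0,0,9,15,0,0,11)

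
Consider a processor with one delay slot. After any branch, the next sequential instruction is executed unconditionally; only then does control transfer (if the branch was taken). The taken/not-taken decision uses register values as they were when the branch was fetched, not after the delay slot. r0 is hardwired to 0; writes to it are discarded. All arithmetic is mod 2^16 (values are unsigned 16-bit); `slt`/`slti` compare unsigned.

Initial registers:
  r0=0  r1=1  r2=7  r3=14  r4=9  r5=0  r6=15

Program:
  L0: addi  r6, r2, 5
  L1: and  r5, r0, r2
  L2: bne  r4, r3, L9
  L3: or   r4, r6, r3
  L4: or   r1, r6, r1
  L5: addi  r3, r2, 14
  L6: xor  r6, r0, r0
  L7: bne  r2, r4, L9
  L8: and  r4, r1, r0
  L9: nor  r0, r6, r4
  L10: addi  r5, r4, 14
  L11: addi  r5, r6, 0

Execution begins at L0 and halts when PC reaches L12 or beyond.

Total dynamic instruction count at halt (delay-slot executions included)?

7

#0 addi  r6, r2, 5 ; 0/1/7/14/9/0/12
#1 and  r5, r0, r2 ; 0/1/7/14/9/0/12
#2 bne  r4, r3, L9 ; 0/1/7/14/9/0/12 ; →target
#3 or   r4, r6, r3 ; 0/1/7/14/14/0/12
#9 nor  r0, r6, r4 ; 0/1/7/14/14/0/12
#10 addi  r5, r4, 14 ; 0/1/7/14/14/28/12
#11 addi  r5, r6, 0 ; 0/1/7/14/14/12/12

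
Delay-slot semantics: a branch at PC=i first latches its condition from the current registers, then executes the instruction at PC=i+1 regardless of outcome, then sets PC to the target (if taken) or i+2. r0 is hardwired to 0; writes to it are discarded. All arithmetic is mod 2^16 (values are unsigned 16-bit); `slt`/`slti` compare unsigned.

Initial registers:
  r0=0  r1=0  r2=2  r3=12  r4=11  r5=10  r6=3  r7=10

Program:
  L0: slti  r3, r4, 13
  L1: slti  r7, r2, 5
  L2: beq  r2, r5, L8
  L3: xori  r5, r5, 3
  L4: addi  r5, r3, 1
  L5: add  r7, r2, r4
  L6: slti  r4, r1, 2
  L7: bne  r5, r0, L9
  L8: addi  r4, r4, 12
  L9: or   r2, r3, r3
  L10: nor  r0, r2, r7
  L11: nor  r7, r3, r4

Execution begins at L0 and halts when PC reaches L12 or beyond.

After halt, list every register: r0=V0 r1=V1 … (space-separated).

[0] slti  r3, r4, 13  →  {r0:0, r1:0, r2:2, r3:1, r4:11, r5:10, r6:3, r7:10}
[1] slti  r7, r2, 5  →  {r0:0, r1:0, r2:2, r3:1, r4:11, r5:10, r6:3, r7:1}
[2] beq  r2, r5, L8  →  {r0:0, r1:0, r2:2, r3:1, r4:11, r5:10, r6:3, r7:1}  ⟨branch fallthrough⟩
[3] xori  r5, r5, 3  →  {r0:0, r1:0, r2:2, r3:1, r4:11, r5:9, r6:3, r7:1}
[4] addi  r5, r3, 1  →  {r0:0, r1:0, r2:2, r3:1, r4:11, r5:2, r6:3, r7:1}
[5] add  r7, r2, r4  →  {r0:0, r1:0, r2:2, r3:1, r4:11, r5:2, r6:3, r7:13}
[6] slti  r4, r1, 2  →  {r0:0, r1:0, r2:2, r3:1, r4:1, r5:2, r6:3, r7:13}
[7] bne  r5, r0, L9  →  {r0:0, r1:0, r2:2, r3:1, r4:1, r5:2, r6:3, r7:13}  ⟨branch taken⟩
[8] addi  r4, r4, 12  →  {r0:0, r1:0, r2:2, r3:1, r4:13, r5:2, r6:3, r7:13}
[9] or   r2, r3, r3  →  {r0:0, r1:0, r2:1, r3:1, r4:13, r5:2, r6:3, r7:13}
[10] nor  r0, r2, r7  →  {r0:0, r1:0, r2:1, r3:1, r4:13, r5:2, r6:3, r7:13}
[11] nor  r7, r3, r4  →  {r0:0, r1:0, r2:1, r3:1, r4:13, r5:2, r6:3, r7:65522}

r0=0 r1=0 r2=1 r3=1 r4=13 r5=2 r6=3 r7=65522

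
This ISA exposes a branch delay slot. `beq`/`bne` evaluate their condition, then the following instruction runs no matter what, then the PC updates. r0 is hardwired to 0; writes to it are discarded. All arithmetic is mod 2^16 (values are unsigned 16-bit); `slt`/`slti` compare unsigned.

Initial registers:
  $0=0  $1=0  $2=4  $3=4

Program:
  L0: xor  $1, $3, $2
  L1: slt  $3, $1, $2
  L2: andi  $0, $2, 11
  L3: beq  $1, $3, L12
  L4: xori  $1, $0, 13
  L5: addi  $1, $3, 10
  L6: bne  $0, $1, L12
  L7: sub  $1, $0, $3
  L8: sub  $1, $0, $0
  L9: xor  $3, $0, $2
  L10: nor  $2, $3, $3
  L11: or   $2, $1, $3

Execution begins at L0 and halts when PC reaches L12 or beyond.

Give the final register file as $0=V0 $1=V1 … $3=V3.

[0] xor  $1, $3, $2  →  {$0:0, $1:0, $2:4, $3:4}
[1] slt  $3, $1, $2  →  {$0:0, $1:0, $2:4, $3:1}
[2] andi  $0, $2, 11  →  {$0:0, $1:0, $2:4, $3:1}
[3] beq  $1, $3, L12  →  {$0:0, $1:0, $2:4, $3:1}  ⟨branch fallthrough⟩
[4] xori  $1, $0, 13  →  {$0:0, $1:13, $2:4, $3:1}
[5] addi  $1, $3, 10  →  {$0:0, $1:11, $2:4, $3:1}
[6] bne  $0, $1, L12  →  {$0:0, $1:11, $2:4, $3:1}  ⟨branch taken⟩
[7] sub  $1, $0, $3  →  {$0:0, $1:65535, $2:4, $3:1}

$0=0 $1=65535 $2=4 $3=1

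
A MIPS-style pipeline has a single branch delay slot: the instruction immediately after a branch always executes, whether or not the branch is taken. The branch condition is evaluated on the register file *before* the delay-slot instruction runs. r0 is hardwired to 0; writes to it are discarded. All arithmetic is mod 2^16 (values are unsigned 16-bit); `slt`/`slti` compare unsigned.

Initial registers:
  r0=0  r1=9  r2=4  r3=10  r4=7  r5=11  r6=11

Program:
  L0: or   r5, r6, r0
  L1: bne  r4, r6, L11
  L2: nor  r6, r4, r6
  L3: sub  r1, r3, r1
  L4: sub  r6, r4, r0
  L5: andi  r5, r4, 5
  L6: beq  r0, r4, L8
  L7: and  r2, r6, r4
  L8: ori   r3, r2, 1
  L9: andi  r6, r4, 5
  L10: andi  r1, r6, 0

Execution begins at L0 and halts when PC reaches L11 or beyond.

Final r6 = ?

65520

  step pc=0: or   r5, r6, r0  regs=(0,9,4,10,7,11,11)
  step pc=1: bne  r4, r6, L11  cond=T  regs=(0,9,4,10,7,11,11)
  step pc=2: nor  r6, r4, r6  regs=(0,9,4,10,7,11,65520)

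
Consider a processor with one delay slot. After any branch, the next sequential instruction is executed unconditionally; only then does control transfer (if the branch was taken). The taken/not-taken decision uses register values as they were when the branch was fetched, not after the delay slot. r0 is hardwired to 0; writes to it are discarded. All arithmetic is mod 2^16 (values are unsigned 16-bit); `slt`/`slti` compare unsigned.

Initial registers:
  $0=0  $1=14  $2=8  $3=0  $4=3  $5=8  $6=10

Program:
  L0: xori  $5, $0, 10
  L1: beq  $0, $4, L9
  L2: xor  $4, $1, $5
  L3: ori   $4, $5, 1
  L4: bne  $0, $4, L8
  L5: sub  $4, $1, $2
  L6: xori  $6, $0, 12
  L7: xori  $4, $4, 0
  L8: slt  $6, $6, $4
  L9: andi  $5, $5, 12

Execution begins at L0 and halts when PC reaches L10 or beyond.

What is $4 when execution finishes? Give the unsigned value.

  step pc=0: xori  $5, $0, 10  regs=(0,14,8,0,3,10,10)
  step pc=1: beq  $0, $4, L9  cond=F  regs=(0,14,8,0,3,10,10)
  step pc=2: xor  $4, $1, $5  regs=(0,14,8,0,4,10,10)
  step pc=3: ori   $4, $5, 1  regs=(0,14,8,0,11,10,10)
  step pc=4: bne  $0, $4, L8  cond=T  regs=(0,14,8,0,11,10,10)
  step pc=5: sub  $4, $1, $2  regs=(0,14,8,0,6,10,10)
  step pc=8: slt  $6, $6, $4  regs=(0,14,8,0,6,10,0)
  step pc=9: andi  $5, $5, 12  regs=(0,14,8,0,6,8,0)

6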